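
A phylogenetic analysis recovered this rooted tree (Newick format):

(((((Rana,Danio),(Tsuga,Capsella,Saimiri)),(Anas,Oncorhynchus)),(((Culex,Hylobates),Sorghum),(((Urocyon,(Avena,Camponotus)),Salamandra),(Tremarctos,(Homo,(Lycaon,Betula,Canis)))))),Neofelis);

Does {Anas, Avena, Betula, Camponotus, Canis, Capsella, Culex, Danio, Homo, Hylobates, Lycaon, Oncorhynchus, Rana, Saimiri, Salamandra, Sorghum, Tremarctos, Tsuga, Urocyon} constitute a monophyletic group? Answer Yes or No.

Yes

The most recent common ancestor of these taxa subtends ((((Rana,Danio),(Tsuga,Capsella,Saimiri)),(Anas,Oncorhynchus)),(((Culex,Hylobates),Sorghum),(((Urocyon,(Avena,Camponotus)),Salamandra),(Tremarctos,(Homo,(Lycaon,Betula,Canis)))))).
That clade has exactly 19 tips — every listed taxon and nothing else — so the group is monophyletic.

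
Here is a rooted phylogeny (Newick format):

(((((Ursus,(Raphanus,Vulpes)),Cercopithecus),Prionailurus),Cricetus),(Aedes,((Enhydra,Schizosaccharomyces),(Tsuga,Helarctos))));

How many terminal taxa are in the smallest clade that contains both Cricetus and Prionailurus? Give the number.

The MRCA of Cricetus and Prionailurus is the node subtending ((((Ursus,(Raphanus,Vulpes)),Cercopithecus),Prionailurus),Cricetus).
That clade contains 6 terminal taxa: Cercopithecus, Cricetus, Prionailurus, Raphanus, Ursus, Vulpes.

6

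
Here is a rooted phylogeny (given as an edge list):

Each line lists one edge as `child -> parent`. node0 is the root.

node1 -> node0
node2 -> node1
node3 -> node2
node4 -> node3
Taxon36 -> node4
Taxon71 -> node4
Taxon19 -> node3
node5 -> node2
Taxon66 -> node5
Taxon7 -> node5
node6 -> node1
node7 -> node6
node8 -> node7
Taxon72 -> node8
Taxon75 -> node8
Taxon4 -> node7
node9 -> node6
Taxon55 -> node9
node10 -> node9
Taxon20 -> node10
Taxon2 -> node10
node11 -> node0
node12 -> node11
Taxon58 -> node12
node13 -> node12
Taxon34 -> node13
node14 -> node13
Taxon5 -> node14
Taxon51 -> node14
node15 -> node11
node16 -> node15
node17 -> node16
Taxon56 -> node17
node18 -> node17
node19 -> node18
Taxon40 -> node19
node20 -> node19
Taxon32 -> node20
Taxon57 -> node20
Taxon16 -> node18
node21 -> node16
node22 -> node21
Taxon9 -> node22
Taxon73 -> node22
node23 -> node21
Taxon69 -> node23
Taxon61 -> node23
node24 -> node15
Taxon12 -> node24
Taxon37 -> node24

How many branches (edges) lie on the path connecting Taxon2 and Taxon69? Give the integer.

11

The MRCA of Taxon2 and Taxon69 is the root of the tree.
From Taxon2 up to that node: 5 branches. From Taxon69 up to the same node: 6 branches. Total: 5 + 6 = 11.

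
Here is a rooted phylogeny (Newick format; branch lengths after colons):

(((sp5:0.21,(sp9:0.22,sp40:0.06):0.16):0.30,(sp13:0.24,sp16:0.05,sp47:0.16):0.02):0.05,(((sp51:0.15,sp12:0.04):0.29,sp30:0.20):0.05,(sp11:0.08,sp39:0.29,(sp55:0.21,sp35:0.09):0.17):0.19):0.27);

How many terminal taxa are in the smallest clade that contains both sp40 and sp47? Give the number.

The MRCA of sp40 and sp47 is the node subtending ((sp5,(sp9,sp40)),(sp13,sp16,sp47)).
That clade contains 6 terminal taxa: sp13, sp16, sp40, sp47, sp5, sp9.

6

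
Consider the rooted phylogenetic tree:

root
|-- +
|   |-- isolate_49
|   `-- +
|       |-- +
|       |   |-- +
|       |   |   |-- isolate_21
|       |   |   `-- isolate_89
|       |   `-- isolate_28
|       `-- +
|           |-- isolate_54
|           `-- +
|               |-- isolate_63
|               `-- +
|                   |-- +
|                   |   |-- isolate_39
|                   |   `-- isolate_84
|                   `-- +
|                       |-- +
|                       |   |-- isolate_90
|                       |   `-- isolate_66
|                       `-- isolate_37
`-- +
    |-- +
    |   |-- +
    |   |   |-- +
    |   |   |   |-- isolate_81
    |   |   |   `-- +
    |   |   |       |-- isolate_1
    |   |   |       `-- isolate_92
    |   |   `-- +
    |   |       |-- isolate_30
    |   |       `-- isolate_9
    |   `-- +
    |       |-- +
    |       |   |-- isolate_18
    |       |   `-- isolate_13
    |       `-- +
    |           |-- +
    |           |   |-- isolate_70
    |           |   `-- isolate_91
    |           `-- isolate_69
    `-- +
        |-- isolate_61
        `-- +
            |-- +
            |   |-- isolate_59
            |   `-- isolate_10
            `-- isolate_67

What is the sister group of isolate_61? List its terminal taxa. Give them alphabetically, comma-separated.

isolate_10, isolate_59, isolate_67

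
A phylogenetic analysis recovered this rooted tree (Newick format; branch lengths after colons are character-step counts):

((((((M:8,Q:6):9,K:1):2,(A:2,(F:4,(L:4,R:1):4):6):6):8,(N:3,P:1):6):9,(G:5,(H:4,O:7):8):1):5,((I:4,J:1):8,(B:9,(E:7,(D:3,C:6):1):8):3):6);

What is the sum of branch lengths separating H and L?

50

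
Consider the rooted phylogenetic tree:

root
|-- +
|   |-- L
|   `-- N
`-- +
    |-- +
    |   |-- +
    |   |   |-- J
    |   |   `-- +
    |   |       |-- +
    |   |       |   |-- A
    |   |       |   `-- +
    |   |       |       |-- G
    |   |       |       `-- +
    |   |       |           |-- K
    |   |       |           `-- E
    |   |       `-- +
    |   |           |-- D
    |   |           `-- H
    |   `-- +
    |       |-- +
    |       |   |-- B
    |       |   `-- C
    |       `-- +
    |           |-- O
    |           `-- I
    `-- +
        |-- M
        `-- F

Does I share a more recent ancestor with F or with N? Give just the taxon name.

The MRCA of I and F subtends (((J,((A,(G,(K,E))),(D,H))),((B,C),(O,I))),(M,F)) (13 taxa).
The MRCA of I and N is the root, subtending the entire tree (15 taxa).
The first is nested inside the second, so I shares a more recent common ancestor with F.

F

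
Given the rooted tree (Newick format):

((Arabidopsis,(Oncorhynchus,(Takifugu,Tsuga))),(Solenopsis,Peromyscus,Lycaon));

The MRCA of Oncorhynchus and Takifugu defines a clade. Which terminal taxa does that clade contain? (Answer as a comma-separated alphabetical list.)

Tracing Oncorhynchus: it sits inside (Oncorhynchus,(Takifugu,Tsuga)).
Tracing Takifugu: it sits inside (Takifugu,Tsuga).
The smallest clade enclosing both is (Oncorhynchus,(Takifugu,Tsuga)); the answer is its 3 terminal taxa in alphabetical order.

Oncorhynchus, Takifugu, Tsuga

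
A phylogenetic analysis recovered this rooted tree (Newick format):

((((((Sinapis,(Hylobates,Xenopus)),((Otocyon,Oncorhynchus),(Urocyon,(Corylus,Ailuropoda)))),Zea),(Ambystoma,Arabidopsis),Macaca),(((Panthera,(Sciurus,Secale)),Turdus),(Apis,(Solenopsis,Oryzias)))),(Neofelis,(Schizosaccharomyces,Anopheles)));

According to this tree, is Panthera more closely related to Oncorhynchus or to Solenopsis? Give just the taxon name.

Solenopsis

The MRCA of Panthera and Solenopsis subtends (((Panthera,(Sciurus,Secale)),Turdus),(Apis,(Solenopsis,Oryzias))) (7 taxa).
The MRCA of Panthera and Oncorhynchus subtends (((((Sinapis,(Hylobates,Xenopus)),((Otocyon,Oncorhynchus),(Urocyon,(Corylus,Ailuropoda)))),Zea),(Ambystoma,Arabidopsis),Macaca),(((Panthera,(Sciurus,Secale)),Turdus),(Apis,(Solenopsis,Oryzias)))) (19 taxa).
The first is nested inside the second, so Panthera shares a more recent common ancestor with Solenopsis.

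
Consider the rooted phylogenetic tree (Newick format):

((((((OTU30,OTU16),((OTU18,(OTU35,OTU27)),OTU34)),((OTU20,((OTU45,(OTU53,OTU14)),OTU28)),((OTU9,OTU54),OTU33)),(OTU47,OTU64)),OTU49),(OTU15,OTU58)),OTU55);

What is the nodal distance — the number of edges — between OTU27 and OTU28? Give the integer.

The MRCA of OTU27 and OTU28 is the node subtending (((OTU30,OTU16),((OTU18,(OTU35,OTU27)),OTU34)),((OTU20,((OTU45,(OTU53,OTU14)),OTU28)),((OTU9,OTU54),OTU33)),(OTU47,OTU64)).
From OTU27 up to that node: 5 branches. From OTU28 up to the same node: 4 branches. Total: 5 + 4 = 9.

9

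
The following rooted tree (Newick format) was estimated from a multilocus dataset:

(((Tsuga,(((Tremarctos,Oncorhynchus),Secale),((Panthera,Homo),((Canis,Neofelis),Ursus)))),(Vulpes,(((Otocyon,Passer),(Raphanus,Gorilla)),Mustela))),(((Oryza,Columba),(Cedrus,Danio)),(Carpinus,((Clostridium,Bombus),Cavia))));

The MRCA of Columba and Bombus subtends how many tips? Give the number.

The MRCA of Columba and Bombus is the node subtending (((Oryza,Columba),(Cedrus,Danio)),(Carpinus,((Clostridium,Bombus),Cavia))).
That clade contains 8 terminal taxa: Bombus, Carpinus, Cavia, Cedrus, Clostridium, Columba, Danio, Oryza.

8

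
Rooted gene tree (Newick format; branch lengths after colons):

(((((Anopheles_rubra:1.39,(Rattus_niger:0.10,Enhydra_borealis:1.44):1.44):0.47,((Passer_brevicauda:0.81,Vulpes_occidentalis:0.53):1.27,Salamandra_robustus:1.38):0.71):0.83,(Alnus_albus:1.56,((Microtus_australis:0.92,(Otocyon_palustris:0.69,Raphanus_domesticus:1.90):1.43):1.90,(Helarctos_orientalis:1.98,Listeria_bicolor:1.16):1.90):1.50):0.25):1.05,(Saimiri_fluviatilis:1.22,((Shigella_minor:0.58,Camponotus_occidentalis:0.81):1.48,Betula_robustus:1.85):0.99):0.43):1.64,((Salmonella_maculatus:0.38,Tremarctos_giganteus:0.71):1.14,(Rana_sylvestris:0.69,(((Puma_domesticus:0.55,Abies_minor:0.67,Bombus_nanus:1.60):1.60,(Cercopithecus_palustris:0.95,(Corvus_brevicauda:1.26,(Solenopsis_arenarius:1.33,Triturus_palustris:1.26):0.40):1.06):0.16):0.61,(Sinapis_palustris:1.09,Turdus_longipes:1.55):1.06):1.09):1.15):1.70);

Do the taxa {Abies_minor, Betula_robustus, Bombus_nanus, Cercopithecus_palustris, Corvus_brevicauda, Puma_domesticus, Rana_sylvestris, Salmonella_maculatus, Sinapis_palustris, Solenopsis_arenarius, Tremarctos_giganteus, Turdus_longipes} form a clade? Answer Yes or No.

No

The MRCA of the listed taxa is the root, so the smallest clade containing them is the whole tree.
That clade also contains Alnus_albus, Anopheles_rubra, Camponotus_occidentalis, Enhydra_borealis, Helarctos_orientalis, Listeria_bicolor, Microtus_australis, Otocyon_palustris, Passer_brevicauda, Raphanus_domesticus, Rattus_niger, Saimiri_fluviatilis, Salamandra_robustus, Shigella_minor, Triturus_palustris, Vulpes_occidentalis, which are not in the proposed group, so the group is not monophyletic.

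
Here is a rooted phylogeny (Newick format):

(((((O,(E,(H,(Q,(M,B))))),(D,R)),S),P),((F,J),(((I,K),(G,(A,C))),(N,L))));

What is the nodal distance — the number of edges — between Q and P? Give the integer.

8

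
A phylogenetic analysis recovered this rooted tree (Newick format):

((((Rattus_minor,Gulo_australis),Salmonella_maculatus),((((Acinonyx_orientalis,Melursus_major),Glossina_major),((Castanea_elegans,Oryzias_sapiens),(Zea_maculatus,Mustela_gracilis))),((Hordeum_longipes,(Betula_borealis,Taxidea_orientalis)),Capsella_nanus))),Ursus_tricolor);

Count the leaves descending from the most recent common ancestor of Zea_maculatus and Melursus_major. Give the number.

7

The MRCA of Zea_maculatus and Melursus_major is the node subtending (((Acinonyx_orientalis,Melursus_major),Glossina_major),((Castanea_elegans,Oryzias_sapiens),(Zea_maculatus,Mustela_gracilis))).
That clade contains 7 terminal taxa: Acinonyx_orientalis, Castanea_elegans, Glossina_major, Melursus_major, Mustela_gracilis, Oryzias_sapiens, Zea_maculatus.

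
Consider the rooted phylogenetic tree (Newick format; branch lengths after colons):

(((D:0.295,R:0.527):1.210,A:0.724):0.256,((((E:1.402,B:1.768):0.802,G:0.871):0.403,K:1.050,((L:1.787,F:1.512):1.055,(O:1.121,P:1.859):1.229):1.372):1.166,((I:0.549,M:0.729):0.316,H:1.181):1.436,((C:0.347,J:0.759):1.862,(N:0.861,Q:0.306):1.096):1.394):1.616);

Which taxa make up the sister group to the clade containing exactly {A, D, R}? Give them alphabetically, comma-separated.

B, C, E, F, G, H, I, J, K, L, M, N, O, P, Q

The clade containing exactly {A, D, R} attaches directly to the root of the tree.
The other lineage descending from that same node — the sister group — is ((((E,B),G),K,((L,F),(O,P))),((I,M),H),((C,J),(N,Q))); its 15 tips in alphabetical order are the answer.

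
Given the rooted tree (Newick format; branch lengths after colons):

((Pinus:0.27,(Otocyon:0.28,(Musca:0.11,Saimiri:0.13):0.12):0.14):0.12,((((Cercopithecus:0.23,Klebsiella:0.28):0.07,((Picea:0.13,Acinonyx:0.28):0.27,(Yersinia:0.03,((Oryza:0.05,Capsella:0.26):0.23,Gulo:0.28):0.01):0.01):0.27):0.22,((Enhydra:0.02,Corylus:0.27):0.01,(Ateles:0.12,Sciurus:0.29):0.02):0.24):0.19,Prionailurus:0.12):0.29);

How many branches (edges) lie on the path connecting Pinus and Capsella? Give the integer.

10

The MRCA of Pinus and Capsella is the root of the tree.
From Pinus up to that node: 2 branches. From Capsella up to the same node: 8 branches. Total: 2 + 8 = 10.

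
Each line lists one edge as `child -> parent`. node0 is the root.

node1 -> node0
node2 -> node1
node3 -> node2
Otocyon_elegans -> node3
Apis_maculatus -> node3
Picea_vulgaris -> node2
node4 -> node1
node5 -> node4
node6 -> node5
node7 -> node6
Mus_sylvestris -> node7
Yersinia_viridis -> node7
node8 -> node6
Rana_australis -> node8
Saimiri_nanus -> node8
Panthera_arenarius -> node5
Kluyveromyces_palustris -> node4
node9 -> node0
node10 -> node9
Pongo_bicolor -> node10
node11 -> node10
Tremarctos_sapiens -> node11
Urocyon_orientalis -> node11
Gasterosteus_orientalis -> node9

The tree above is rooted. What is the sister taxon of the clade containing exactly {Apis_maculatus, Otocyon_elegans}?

The clade containing exactly {Apis_maculatus, Otocyon_elegans} attaches to the tree at the node subtending ((Otocyon_elegans,Apis_maculatus),Picea_vulgaris).
The other lineage descending from that same node — the sister group — is the single tip Picea_vulgaris.

Picea_vulgaris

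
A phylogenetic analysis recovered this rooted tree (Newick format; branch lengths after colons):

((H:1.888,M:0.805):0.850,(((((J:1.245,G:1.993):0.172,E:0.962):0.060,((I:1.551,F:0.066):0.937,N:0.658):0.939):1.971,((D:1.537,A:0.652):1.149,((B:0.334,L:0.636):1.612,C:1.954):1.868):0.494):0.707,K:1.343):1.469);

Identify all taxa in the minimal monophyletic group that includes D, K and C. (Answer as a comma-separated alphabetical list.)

A, B, C, D, E, F, G, I, J, K, L, N

Tracing D: it sits inside (D,A).
Tracing K: it sits inside (((((J,G),E),((I,F),N)),((D,A),((B,L),C))),K).
Tracing C: it sits inside ((B,L),C).
The smallest clade enclosing all 3 is (((((J,G),E),((I,F),N)),((D,A),((B,L),C))),K); the answer is its 12 terminal taxa in alphabetical order.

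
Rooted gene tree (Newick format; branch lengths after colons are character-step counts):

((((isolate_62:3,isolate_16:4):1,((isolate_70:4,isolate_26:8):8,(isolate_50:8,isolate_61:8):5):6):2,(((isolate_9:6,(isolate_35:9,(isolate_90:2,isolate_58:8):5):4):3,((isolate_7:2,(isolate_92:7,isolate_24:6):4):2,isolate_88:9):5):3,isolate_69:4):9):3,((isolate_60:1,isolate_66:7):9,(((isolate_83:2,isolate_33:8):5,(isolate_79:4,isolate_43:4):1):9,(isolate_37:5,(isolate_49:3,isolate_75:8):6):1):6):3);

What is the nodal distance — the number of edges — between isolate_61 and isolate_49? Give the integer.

The MRCA of isolate_61 and isolate_49 is the root of the tree.
From isolate_61 up to that node: 5 branches. From isolate_49 up to the same node: 5 branches. Total: 5 + 5 = 10.

10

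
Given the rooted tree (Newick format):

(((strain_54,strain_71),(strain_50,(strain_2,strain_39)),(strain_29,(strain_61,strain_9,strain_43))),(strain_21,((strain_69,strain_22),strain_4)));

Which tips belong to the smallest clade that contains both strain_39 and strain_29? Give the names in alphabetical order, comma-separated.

Tracing strain_39: it sits inside (strain_2,strain_39).
Tracing strain_29: it sits inside (strain_29,(strain_61,strain_9,strain_43)).
The smallest clade enclosing both is ((strain_54,strain_71),(strain_50,(strain_2,strain_39)),(strain_29,(strain_61,strain_9,strain_43))); the answer is its 9 terminal taxa in alphabetical order.

strain_2, strain_29, strain_39, strain_43, strain_50, strain_54, strain_61, strain_71, strain_9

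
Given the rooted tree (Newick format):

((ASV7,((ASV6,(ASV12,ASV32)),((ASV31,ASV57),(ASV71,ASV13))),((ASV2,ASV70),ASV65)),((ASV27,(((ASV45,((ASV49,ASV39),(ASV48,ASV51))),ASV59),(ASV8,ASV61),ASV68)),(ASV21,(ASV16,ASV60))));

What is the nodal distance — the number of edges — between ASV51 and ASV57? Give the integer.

13

The MRCA of ASV51 and ASV57 is the root of the tree.
From ASV51 up to that node: 8 branches. From ASV57 up to the same node: 5 branches. Total: 8 + 5 = 13.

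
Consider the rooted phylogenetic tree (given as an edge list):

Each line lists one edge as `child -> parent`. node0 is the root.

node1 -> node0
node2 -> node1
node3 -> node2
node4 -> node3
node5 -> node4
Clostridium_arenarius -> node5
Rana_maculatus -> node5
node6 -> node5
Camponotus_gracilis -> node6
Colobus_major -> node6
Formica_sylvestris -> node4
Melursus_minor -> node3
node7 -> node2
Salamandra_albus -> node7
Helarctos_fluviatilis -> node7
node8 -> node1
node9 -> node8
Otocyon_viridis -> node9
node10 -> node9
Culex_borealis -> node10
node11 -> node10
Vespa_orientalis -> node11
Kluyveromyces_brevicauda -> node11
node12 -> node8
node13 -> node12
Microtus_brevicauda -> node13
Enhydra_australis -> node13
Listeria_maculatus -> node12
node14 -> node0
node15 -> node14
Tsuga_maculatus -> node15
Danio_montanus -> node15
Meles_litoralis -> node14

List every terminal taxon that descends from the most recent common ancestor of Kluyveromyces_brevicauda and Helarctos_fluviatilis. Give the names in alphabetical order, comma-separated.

Camponotus_gracilis, Clostridium_arenarius, Colobus_major, Culex_borealis, Enhydra_australis, Formica_sylvestris, Helarctos_fluviatilis, Kluyveromyces_brevicauda, Listeria_maculatus, Melursus_minor, Microtus_brevicauda, Otocyon_viridis, Rana_maculatus, Salamandra_albus, Vespa_orientalis

Tracing Kluyveromyces_brevicauda: it sits inside (Vespa_orientalis,Kluyveromyces_brevicauda).
Tracing Helarctos_fluviatilis: it sits inside (Salamandra_albus,Helarctos_fluviatilis).
The smallest clade enclosing both is (((((Clostridium_arenarius,Rana_maculatus,(Camponotus_gracilis,Colobus_major)),Formica_sylvestris),Melursus_minor),(Salamandra_albus,Helarctos_fluviatilis)),((Otocyon_viridis,(Culex_borealis,(Vespa_orientalis,Kluyveromyces_brevicauda))),((Microtus_brevicauda,Enhydra_australis),Listeria_maculatus))); the answer is its 15 terminal taxa in alphabetical order.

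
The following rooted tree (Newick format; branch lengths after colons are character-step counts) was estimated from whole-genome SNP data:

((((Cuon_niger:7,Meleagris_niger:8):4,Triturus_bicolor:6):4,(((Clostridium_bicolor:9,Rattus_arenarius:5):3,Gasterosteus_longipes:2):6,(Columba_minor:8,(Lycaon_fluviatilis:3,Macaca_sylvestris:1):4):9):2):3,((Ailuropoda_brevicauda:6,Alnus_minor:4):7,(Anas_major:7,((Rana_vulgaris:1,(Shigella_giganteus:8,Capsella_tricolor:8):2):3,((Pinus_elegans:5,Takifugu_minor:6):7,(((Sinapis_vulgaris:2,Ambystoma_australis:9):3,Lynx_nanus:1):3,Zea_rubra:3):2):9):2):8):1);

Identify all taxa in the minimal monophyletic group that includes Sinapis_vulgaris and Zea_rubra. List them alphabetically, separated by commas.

Tracing Sinapis_vulgaris: it sits inside (Sinapis_vulgaris,Ambystoma_australis).
Tracing Zea_rubra: it sits inside (((Sinapis_vulgaris,Ambystoma_australis),Lynx_nanus),Zea_rubra).
The smallest clade enclosing both is (((Sinapis_vulgaris,Ambystoma_australis),Lynx_nanus),Zea_rubra); the answer is its 4 terminal taxa in alphabetical order.

Ambystoma_australis, Lynx_nanus, Sinapis_vulgaris, Zea_rubra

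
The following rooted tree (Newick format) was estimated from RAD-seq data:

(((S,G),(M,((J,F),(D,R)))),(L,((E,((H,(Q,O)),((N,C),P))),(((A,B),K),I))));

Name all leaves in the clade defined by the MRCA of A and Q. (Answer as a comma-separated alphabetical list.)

Tracing A: it sits inside (A,B).
Tracing Q: it sits inside (Q,O).
The smallest clade enclosing both is ((E,((H,(Q,O)),((N,C),P))),(((A,B),K),I)); the answer is its 11 terminal taxa in alphabetical order.

A, B, C, E, H, I, K, N, O, P, Q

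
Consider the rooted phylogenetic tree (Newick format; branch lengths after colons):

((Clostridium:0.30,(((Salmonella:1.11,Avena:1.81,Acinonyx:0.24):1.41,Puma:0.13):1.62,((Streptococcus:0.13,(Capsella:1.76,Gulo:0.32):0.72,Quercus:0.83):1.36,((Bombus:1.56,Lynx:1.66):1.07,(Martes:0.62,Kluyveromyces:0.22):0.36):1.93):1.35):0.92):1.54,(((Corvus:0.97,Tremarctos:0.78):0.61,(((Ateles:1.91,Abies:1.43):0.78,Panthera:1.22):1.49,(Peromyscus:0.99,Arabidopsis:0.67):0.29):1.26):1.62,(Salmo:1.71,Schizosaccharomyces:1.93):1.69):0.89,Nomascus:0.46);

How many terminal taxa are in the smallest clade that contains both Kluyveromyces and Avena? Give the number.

The MRCA of Kluyveromyces and Avena is the node subtending (((Salmonella,Avena,Acinonyx),Puma),((Streptococcus,(Capsella,Gulo),Quercus),((Bombus,Lynx),(Martes,Kluyveromyces)))).
That clade contains 12 terminal taxa: Acinonyx, Avena, Bombus, Capsella, Gulo, Kluyveromyces, Lynx, Martes, Puma, Quercus, Salmonella, Streptococcus.

12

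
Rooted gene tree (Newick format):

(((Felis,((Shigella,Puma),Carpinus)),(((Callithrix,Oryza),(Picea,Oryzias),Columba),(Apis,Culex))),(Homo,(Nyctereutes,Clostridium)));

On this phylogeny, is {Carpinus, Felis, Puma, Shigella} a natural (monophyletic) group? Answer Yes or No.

Yes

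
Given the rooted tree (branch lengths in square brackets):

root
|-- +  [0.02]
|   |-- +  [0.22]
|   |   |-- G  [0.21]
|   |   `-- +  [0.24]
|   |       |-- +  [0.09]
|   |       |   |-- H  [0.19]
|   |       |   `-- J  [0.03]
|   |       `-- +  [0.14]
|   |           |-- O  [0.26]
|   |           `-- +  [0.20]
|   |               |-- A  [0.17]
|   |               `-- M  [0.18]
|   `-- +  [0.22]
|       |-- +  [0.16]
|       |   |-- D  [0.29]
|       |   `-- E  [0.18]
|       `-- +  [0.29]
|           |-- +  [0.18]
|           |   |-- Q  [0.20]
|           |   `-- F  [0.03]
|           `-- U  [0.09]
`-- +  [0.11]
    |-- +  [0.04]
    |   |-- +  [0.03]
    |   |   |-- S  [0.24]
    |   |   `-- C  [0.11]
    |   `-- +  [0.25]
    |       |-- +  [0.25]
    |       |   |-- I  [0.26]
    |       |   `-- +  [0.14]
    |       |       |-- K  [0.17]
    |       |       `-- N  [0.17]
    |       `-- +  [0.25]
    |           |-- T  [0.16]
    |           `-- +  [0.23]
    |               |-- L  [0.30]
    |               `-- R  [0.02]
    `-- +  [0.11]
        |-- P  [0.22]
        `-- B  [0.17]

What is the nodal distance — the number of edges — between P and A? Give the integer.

The MRCA of P and A is the root of the tree.
From P up to that node: 3 branches. From A up to the same node: 6 branches. Total: 3 + 6 = 9.

9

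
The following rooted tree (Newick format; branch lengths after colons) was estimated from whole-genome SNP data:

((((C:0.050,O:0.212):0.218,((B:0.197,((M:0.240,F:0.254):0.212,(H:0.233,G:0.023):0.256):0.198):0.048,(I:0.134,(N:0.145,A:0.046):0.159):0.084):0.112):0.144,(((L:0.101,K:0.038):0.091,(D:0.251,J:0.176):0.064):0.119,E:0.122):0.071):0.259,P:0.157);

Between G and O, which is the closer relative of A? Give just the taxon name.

G

The MRCA of A and G subtends ((B,((M,F),(H,G))),(I,(N,A))) (8 taxa).
The MRCA of A and O subtends ((C,O),((B,((M,F),(H,G))),(I,(N,A)))) (10 taxa).
The first is nested inside the second, so A shares a more recent common ancestor with G.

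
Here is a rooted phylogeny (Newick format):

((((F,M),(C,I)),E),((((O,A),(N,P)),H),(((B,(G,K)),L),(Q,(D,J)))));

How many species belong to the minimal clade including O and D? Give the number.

The MRCA of O and D is the node subtending ((((O,A),(N,P)),H),(((B,(G,K)),L),(Q,(D,J)))).
That clade contains 12 terminal taxa: A, B, D, G, H, J, K, L, N, O, P, Q.

12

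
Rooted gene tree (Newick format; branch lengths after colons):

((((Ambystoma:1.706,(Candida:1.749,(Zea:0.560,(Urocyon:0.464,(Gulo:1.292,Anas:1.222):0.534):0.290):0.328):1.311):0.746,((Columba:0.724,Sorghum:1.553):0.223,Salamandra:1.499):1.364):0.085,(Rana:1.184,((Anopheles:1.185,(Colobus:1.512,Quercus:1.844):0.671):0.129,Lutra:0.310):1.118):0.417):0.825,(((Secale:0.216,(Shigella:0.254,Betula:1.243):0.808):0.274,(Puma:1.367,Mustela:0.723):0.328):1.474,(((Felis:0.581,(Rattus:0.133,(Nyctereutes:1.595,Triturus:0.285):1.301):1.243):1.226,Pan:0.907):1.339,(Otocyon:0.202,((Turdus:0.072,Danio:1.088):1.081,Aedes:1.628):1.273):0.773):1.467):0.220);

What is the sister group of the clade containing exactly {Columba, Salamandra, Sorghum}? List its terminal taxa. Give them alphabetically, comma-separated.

Ambystoma, Anas, Candida, Gulo, Urocyon, Zea

The clade containing exactly {Columba, Salamandra, Sorghum} attaches to the tree at the node subtending ((Ambystoma,(Candida,(Zea,(Urocyon,(Gulo,Anas))))),((Columba,Sorghum),Salamandra)).
The other lineage descending from that same node — the sister group — is (Ambystoma,(Candida,(Zea,(Urocyon,(Gulo,Anas))))); its 6 tips in alphabetical order are the answer.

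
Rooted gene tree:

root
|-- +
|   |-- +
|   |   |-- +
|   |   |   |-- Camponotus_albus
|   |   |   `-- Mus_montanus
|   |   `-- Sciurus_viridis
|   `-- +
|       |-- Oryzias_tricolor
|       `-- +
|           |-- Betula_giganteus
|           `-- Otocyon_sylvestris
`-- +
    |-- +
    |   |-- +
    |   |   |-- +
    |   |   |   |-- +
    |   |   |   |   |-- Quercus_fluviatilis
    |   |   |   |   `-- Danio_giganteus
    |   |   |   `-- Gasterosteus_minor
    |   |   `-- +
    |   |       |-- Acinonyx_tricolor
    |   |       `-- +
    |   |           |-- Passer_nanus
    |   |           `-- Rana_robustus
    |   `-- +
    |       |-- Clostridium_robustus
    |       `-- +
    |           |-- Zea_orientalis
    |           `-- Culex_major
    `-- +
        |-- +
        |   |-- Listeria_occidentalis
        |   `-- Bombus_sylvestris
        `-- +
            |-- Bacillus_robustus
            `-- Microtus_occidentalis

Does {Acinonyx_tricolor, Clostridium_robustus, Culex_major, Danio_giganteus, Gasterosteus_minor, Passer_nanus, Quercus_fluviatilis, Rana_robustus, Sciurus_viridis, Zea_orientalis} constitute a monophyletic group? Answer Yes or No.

No

The MRCA of the listed taxa is the root, so the smallest clade containing them is the whole tree.
That clade also contains Bacillus_robustus, Betula_giganteus, Bombus_sylvestris, Camponotus_albus, Listeria_occidentalis, Microtus_occidentalis, Mus_montanus, Oryzias_tricolor, Otocyon_sylvestris, which are not in the proposed group, so the group is not monophyletic.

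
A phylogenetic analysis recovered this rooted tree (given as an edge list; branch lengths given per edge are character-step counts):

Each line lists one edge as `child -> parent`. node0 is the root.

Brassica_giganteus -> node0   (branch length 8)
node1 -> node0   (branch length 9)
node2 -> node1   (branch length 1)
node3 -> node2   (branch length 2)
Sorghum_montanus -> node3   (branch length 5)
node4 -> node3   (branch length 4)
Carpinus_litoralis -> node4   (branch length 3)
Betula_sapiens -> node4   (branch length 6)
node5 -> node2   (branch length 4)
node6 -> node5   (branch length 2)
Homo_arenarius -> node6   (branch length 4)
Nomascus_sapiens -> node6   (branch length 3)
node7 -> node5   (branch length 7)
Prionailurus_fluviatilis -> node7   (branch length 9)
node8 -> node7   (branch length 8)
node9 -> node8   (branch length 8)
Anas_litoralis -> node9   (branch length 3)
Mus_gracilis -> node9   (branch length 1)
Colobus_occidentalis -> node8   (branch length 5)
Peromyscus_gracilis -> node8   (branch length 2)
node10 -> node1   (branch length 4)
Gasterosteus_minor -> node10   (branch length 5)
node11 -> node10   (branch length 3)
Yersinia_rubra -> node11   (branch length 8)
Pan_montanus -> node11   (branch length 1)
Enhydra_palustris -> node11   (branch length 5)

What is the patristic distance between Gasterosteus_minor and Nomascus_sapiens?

19

The path runs Gasterosteus_minor → … → MRCA → … → Nomascus_sapiens; the MRCA is the node subtending (((Sorghum_montanus,(Carpinus_litoralis,Betula_sapiens)),((Homo_arenarius,Nomascus_sapiens),(Prionailurus_fluviatilis,((Anas_litoralis,Mus_gracilis),Colobus_occidentalis,Peromyscus_gracilis)))),(Gasterosteus_minor,(Yersinia_rubra,Pan_montanus,Enhydra_palustris))).
Branch lengths along that path: 5 + 4 + 1 + 4 + 2 + 3 = 19.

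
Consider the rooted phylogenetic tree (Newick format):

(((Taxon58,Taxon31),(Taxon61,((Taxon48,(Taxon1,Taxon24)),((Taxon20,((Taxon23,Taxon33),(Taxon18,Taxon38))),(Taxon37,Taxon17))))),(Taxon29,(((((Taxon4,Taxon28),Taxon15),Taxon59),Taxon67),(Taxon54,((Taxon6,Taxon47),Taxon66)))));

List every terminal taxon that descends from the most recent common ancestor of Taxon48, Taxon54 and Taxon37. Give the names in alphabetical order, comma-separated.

Taxon1, Taxon15, Taxon17, Taxon18, Taxon20, Taxon23, Taxon24, Taxon28, Taxon29, Taxon31, Taxon33, Taxon37, Taxon38, Taxon4, Taxon47, Taxon48, Taxon54, Taxon58, Taxon59, Taxon6, Taxon61, Taxon66, Taxon67

Tracing Taxon48: it sits inside (Taxon48,(Taxon1,Taxon24)).
Tracing Taxon54: it sits inside (Taxon54,((Taxon6,Taxon47),Taxon66)).
Tracing Taxon37: it sits inside (Taxon37,Taxon17).
The smallest clade enclosing all 3 is the whole tree (their MRCA is the root), so the answer is all 23 tips in alphabetical order.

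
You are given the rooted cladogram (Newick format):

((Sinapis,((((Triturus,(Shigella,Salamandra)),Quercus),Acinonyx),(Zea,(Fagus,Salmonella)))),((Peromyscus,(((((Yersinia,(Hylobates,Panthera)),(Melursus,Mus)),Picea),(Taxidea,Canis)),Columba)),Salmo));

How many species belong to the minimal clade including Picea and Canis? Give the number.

The MRCA of Picea and Canis is the node subtending ((((Yersinia,(Hylobates,Panthera)),(Melursus,Mus)),Picea),(Taxidea,Canis)).
That clade contains 8 terminal taxa: Canis, Hylobates, Melursus, Mus, Panthera, Picea, Taxidea, Yersinia.

8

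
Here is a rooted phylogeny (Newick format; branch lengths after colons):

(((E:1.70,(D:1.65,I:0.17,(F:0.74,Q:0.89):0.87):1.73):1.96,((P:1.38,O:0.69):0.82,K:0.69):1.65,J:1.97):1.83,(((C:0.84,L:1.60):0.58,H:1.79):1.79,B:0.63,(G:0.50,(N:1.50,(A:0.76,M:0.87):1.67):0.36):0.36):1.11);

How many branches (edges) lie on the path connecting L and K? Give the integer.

7

The MRCA of L and K is the root of the tree.
From L up to that node: 4 branches. From K up to the same node: 3 branches. Total: 4 + 3 = 7.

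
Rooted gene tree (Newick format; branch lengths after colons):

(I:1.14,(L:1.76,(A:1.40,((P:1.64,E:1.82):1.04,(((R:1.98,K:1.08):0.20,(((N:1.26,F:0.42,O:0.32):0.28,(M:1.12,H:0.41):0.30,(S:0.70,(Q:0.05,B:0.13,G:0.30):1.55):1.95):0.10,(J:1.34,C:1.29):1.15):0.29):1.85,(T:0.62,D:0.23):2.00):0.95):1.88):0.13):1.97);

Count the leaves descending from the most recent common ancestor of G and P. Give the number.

17

The MRCA of G and P is the node subtending ((P,E),(((R,K),(((N,F,O),(M,H),(S,(Q,B,G))),(J,C))),(T,D))).
That clade contains 17 terminal taxa: B, C, D, E, F, G, H, J, K, M, N, O, P, Q, R, S, T.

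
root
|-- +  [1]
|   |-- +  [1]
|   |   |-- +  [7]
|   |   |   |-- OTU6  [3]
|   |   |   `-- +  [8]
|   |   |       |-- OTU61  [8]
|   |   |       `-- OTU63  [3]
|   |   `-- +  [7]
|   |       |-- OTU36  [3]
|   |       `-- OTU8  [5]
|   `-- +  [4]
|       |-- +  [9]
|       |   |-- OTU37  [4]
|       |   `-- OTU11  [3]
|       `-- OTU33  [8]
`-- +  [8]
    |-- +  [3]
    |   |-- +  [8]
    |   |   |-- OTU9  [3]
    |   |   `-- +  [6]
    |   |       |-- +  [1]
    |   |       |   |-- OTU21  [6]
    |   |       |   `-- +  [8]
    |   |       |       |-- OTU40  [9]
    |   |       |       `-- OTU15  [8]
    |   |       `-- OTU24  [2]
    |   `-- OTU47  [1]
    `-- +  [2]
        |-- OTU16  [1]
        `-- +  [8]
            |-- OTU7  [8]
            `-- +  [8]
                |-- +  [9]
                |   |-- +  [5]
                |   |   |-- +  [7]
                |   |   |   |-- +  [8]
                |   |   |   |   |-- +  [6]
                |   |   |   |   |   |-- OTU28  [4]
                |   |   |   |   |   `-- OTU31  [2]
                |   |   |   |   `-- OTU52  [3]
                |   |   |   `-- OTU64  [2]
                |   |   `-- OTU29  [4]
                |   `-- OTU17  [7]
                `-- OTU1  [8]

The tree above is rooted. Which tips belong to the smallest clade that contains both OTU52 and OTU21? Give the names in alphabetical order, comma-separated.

Tracing OTU52: it sits inside ((OTU28,OTU31),OTU52).
Tracing OTU21: it sits inside (OTU21,(OTU40,OTU15)).
The smallest clade enclosing both is (((OTU9,((OTU21,(OTU40,OTU15)),OTU24)),OTU47),(OTU16,(OTU7,((((((OTU28,OTU31),OTU52),OTU64),OTU29),OTU17),OTU1)))); the answer is its 15 terminal taxa in alphabetical order.

OTU1, OTU15, OTU16, OTU17, OTU21, OTU24, OTU28, OTU29, OTU31, OTU40, OTU47, OTU52, OTU64, OTU7, OTU9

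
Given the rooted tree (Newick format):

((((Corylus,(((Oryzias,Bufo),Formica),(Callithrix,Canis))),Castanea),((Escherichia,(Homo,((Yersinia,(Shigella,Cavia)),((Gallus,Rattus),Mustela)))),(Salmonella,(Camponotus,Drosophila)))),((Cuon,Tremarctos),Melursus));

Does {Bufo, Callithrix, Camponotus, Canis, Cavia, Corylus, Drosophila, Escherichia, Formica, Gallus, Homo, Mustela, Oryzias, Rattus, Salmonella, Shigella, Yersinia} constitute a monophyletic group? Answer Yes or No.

No

The MRCA of the listed taxa subtends (((Corylus,(((Oryzias,Bufo),Formica),(Callithrix,Canis))),Castanea),((Escherichia,(Homo,((Yersinia,(Shigella,Cavia)),((Gallus,Rattus),Mustela)))),(Salmonella,(Camponotus,Drosophila)))).
That clade also contains Castanea, which is not in the proposed group, so the group is not monophyletic.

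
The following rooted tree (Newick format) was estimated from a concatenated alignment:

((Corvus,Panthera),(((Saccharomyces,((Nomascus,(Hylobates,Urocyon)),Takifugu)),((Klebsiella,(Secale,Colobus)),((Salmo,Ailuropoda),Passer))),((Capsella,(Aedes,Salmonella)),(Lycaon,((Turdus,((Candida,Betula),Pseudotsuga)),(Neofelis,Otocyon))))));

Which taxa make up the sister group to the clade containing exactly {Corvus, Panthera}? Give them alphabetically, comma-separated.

Aedes, Ailuropoda, Betula, Candida, Capsella, Colobus, Hylobates, Klebsiella, Lycaon, Neofelis, Nomascus, Otocyon, Passer, Pseudotsuga, Saccharomyces, Salmo, Salmonella, Secale, Takifugu, Turdus, Urocyon

The clade containing exactly {Corvus, Panthera} attaches directly to the root of the tree.
The other lineage descending from that same node — the sister group — is (((Saccharomyces,((Nomascus,(Hylobates,Urocyon)),Takifugu)),((Klebsiella,(Secale,Colobus)),((Salmo,Ailuropoda),Passer))),((Capsella,(Aedes,Salmonella)),(Lycaon,((Turdus,((Candida,Betula),Pseudotsuga)),(Neofelis,Otocyon))))); its 21 tips in alphabetical order are the answer.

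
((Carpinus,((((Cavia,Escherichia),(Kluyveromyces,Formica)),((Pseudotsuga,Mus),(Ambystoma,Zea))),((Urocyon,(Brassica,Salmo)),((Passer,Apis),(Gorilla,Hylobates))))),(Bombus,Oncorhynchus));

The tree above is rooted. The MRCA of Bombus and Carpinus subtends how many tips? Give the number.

The MRCA of Bombus and Carpinus is the root, so the clade is the entire tree.
That clade contains 18 terminal taxa: Ambystoma, Apis, Bombus, Brassica, Carpinus, Cavia, Escherichia, Formica, Gorilla, Hylobates, Kluyveromyces, Mus, Oncorhynchus, Passer, Pseudotsuga, Salmo, Urocyon, Zea.

18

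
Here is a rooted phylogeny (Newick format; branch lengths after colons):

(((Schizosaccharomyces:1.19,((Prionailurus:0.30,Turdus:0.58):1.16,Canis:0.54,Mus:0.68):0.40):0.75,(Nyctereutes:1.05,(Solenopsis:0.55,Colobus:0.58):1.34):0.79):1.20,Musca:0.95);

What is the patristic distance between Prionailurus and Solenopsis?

5.29

The path runs Prionailurus → … → MRCA → … → Solenopsis; the MRCA is the node subtending ((Schizosaccharomyces,((Prionailurus,Turdus),Canis,Mus)),(Nyctereutes,(Solenopsis,Colobus))).
Branch lengths along that path: 0.30 + 1.16 + 0.40 + 0.75 + 0.79 + 1.34 + 0.55 = 5.29.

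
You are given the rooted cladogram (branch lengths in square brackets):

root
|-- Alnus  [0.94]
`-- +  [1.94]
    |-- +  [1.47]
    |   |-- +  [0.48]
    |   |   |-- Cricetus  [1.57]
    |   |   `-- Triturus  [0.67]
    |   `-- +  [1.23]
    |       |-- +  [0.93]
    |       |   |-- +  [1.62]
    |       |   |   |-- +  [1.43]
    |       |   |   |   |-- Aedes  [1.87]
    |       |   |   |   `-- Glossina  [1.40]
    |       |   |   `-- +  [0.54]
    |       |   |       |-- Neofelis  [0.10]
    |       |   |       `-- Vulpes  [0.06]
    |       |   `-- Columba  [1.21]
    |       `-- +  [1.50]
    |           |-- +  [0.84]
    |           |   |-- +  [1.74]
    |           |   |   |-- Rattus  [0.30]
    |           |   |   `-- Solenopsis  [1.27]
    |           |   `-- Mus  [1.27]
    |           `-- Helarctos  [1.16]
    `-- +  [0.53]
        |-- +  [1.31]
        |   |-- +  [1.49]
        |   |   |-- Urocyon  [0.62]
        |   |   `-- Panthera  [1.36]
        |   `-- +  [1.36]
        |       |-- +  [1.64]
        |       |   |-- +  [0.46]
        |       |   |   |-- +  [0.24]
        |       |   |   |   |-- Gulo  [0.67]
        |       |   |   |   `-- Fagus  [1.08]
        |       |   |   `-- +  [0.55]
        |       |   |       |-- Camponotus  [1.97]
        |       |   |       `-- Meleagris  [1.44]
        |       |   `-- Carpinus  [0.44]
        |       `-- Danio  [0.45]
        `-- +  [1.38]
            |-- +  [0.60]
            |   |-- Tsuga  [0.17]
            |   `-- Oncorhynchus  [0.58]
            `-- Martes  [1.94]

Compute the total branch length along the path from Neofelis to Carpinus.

The path runs Neofelis → … → MRCA → … → Carpinus; the MRCA is the node subtending (((Cricetus,Triturus),((((Aedes,Glossina),(Neofelis,Vulpes)),Columba),(((Rattus,Solenopsis),Mus),Helarctos))),(((Urocyon,Panthera),((((Gulo,Fagus),(Camponotus,Meleagris)),Carpinus),Danio)),((Tsuga,Oncorhynchus),Martes))).
Branch lengths along that path: 0.10 + 0.54 + 1.62 + 0.93 + 1.23 + 1.47 + 0.53 + 1.31 + 1.36 + 1.64 + 0.44 = 11.17.

11.17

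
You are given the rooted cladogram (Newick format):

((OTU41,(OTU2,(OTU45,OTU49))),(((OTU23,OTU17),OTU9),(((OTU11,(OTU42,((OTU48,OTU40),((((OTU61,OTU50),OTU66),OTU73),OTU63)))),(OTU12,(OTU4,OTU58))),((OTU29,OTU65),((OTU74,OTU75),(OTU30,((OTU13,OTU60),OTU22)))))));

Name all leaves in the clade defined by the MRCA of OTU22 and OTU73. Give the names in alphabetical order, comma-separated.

OTU11, OTU12, OTU13, OTU22, OTU29, OTU30, OTU4, OTU40, OTU42, OTU48, OTU50, OTU58, OTU60, OTU61, OTU63, OTU65, OTU66, OTU73, OTU74, OTU75

Tracing OTU22: it sits inside ((OTU13,OTU60),OTU22).
Tracing OTU73: it sits inside (((OTU61,OTU50),OTU66),OTU73).
The smallest clade enclosing both is (((OTU11,(OTU42,((OTU48,OTU40),((((OTU61,OTU50),OTU66),OTU73),OTU63)))),(OTU12,(OTU4,OTU58))),((OTU29,OTU65),((OTU74,OTU75),(OTU30,((OTU13,OTU60),OTU22))))); the answer is its 20 terminal taxa in alphabetical order.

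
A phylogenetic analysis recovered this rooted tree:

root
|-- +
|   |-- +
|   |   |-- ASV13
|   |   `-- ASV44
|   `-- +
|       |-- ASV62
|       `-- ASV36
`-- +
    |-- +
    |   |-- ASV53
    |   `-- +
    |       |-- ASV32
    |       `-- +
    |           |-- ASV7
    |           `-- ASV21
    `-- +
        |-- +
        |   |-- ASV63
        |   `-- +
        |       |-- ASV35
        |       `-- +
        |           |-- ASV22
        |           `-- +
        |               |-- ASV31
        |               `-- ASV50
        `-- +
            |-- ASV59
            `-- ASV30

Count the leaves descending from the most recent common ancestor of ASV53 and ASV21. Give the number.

4

The MRCA of ASV53 and ASV21 is the node subtending (ASV53,(ASV32,(ASV7,ASV21))).
That clade contains 4 terminal taxa: ASV21, ASV32, ASV53, ASV7.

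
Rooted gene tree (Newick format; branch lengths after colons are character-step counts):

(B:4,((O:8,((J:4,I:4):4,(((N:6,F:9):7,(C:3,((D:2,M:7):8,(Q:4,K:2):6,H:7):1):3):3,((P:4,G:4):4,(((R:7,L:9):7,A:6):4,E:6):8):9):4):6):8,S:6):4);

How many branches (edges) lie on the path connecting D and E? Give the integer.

8

The MRCA of D and E is the node subtending (((N,F),(C,((D,M),(Q,K),H))),((P,G),(((R,L),A),E))).
From D up to that node: 5 branches. From E up to the same node: 3 branches. Total: 5 + 3 = 8.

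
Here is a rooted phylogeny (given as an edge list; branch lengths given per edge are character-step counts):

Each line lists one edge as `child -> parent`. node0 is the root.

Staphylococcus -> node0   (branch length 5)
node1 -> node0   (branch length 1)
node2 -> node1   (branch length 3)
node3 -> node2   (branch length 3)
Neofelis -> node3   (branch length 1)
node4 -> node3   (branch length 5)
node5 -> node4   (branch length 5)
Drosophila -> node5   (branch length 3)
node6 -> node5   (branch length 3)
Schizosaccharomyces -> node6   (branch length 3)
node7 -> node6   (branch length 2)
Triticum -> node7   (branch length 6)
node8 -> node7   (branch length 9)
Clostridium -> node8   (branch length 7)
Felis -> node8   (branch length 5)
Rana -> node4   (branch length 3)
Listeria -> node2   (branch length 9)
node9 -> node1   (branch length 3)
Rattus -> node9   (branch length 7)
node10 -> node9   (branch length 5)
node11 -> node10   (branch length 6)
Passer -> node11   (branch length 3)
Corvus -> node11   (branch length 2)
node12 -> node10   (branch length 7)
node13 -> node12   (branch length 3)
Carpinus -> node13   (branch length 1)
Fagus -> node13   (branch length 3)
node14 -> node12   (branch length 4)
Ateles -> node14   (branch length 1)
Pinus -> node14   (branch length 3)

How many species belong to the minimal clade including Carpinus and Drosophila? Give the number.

The MRCA of Carpinus and Drosophila is the node subtending (((Neofelis,((Drosophila,(Schizosaccharomyces,(Triticum,(Clostridium,Felis)))),Rana)),Listeria),(Rattus,((Passer,Corvus),((Carpinus,Fagus),(Ateles,Pinus))))).
That clade contains 15 terminal taxa: Ateles, Carpinus, Clostridium, Corvus, Drosophila, Fagus, Felis, Listeria, Neofelis, Passer, Pinus, Rana, Rattus, Schizosaccharomyces, Triticum.

15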